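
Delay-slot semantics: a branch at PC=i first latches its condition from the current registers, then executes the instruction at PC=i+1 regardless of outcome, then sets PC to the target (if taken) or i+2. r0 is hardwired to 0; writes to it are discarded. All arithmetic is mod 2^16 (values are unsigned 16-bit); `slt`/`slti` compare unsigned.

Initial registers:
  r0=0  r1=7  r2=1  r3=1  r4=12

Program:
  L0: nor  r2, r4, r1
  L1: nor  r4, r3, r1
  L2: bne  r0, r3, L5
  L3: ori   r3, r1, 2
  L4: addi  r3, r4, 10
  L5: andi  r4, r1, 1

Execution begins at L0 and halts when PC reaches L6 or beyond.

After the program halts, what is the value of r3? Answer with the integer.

[0] nor  r2, r4, r1  →  {r0:0, r1:7, r2:65520, r3:1, r4:12}
[1] nor  r4, r3, r1  →  {r0:0, r1:7, r2:65520, r3:1, r4:65528}
[2] bne  r0, r3, L5  →  {r0:0, r1:7, r2:65520, r3:1, r4:65528}  ⟨branch taken⟩
[3] ori   r3, r1, 2  →  {r0:0, r1:7, r2:65520, r3:7, r4:65528}
[5] andi  r4, r1, 1  →  {r0:0, r1:7, r2:65520, r3:7, r4:1}

7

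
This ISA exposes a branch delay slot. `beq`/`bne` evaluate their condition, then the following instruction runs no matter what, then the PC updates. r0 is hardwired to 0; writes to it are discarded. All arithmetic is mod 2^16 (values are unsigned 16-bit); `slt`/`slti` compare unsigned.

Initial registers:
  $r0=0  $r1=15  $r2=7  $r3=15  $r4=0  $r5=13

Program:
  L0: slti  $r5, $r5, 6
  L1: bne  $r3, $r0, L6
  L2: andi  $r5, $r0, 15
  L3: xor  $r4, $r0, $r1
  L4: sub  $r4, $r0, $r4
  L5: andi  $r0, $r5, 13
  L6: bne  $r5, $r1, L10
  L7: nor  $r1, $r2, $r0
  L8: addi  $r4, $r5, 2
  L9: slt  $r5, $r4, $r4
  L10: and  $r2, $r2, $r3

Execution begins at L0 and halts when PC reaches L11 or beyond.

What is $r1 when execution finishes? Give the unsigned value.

  step pc=0: slti  $r5, $r5, 6  regs=(0,15,7,15,0,0)
  step pc=1: bne  $r3, $r0, L6  cond=T  regs=(0,15,7,15,0,0)
  step pc=2: andi  $r5, $r0, 15  regs=(0,15,7,15,0,0)
  step pc=6: bne  $r5, $r1, L10  cond=T  regs=(0,15,7,15,0,0)
  step pc=7: nor  $r1, $r2, $r0  regs=(0,65528,7,15,0,0)
  step pc=10: and  $r2, $r2, $r3  regs=(0,65528,7,15,0,0)

65528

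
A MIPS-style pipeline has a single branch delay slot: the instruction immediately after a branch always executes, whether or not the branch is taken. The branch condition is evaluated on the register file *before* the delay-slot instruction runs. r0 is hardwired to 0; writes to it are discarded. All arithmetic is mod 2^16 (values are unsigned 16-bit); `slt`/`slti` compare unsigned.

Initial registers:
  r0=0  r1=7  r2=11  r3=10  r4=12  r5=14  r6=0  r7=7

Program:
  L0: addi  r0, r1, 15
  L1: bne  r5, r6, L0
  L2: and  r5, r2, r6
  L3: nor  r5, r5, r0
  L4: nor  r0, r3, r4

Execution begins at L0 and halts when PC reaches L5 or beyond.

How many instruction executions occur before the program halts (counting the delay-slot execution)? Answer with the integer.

8

[0] addi  r0, r1, 15  →  {r0:0, r1:7, r2:11, r3:10, r4:12, r5:14, r6:0, r7:7}
[1] bne  r5, r6, L0  →  {r0:0, r1:7, r2:11, r3:10, r4:12, r5:14, r6:0, r7:7}  ⟨branch taken⟩
[2] and  r5, r2, r6  →  {r0:0, r1:7, r2:11, r3:10, r4:12, r5:0, r6:0, r7:7}
[0] addi  r0, r1, 15  →  {r0:0, r1:7, r2:11, r3:10, r4:12, r5:0, r6:0, r7:7}
[1] bne  r5, r6, L0  →  {r0:0, r1:7, r2:11, r3:10, r4:12, r5:0, r6:0, r7:7}  ⟨branch fallthrough⟩
[2] and  r5, r2, r6  →  {r0:0, r1:7, r2:11, r3:10, r4:12, r5:0, r6:0, r7:7}
[3] nor  r5, r5, r0  →  {r0:0, r1:7, r2:11, r3:10, r4:12, r5:65535, r6:0, r7:7}
[4] nor  r0, r3, r4  →  {r0:0, r1:7, r2:11, r3:10, r4:12, r5:65535, r6:0, r7:7}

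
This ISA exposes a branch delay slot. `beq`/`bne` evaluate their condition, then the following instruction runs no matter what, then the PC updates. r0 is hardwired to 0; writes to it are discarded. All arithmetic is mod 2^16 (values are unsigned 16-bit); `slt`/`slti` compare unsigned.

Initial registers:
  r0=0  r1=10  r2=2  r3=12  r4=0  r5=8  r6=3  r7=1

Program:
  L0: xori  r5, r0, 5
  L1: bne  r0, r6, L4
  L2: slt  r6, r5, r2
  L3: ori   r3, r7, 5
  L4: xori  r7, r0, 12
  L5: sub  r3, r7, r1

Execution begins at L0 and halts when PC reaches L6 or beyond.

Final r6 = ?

0

  step pc=0: xori  r5, r0, 5  regs=(0,10,2,12,0,5,3,1)
  step pc=1: bne  r0, r6, L4  cond=T  regs=(0,10,2,12,0,5,3,1)
  step pc=2: slt  r6, r5, r2  regs=(0,10,2,12,0,5,0,1)
  step pc=4: xori  r7, r0, 12  regs=(0,10,2,12,0,5,0,12)
  step pc=5: sub  r3, r7, r1  regs=(0,10,2,2,0,5,0,12)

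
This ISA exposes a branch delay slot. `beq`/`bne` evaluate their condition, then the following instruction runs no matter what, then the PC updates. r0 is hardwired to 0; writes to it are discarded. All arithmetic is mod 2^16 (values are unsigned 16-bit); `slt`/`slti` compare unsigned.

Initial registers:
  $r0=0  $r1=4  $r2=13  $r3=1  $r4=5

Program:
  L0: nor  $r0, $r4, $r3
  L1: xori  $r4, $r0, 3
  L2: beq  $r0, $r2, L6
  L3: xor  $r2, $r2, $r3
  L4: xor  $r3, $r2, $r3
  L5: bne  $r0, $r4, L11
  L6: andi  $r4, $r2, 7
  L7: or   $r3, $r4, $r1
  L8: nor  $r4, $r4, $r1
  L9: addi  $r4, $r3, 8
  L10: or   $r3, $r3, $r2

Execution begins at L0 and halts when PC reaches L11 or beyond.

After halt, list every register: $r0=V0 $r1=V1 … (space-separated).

  step pc=0: nor  $r0, $r4, $r3  regs=(0,4,13,1,5)
  step pc=1: xori  $r4, $r0, 3  regs=(0,4,13,1,3)
  step pc=2: beq  $r0, $r2, L6  cond=F  regs=(0,4,13,1,3)
  step pc=3: xor  $r2, $r2, $r3  regs=(0,4,12,1,3)
  step pc=4: xor  $r3, $r2, $r3  regs=(0,4,12,13,3)
  step pc=5: bne  $r0, $r4, L11  cond=T  regs=(0,4,12,13,3)
  step pc=6: andi  $r4, $r2, 7  regs=(0,4,12,13,4)

$r0=0 $r1=4 $r2=12 $r3=13 $r4=4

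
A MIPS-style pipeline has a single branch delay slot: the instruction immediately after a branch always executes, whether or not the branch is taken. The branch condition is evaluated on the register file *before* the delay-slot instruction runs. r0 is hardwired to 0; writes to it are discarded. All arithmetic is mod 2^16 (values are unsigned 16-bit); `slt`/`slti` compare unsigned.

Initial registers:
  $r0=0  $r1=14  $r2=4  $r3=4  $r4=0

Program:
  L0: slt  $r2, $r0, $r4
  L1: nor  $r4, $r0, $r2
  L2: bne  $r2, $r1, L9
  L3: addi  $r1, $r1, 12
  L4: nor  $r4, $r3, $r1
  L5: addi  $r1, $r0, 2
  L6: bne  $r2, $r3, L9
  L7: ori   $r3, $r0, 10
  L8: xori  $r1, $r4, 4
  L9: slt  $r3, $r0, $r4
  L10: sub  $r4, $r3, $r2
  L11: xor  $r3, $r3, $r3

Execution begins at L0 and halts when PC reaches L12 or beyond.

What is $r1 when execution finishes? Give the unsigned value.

[0] slt  $r2, $r0, $r4  →  {$r0:0, $r1:14, $r2:0, $r3:4, $r4:0}
[1] nor  $r4, $r0, $r2  →  {$r0:0, $r1:14, $r2:0, $r3:4, $r4:65535}
[2] bne  $r2, $r1, L9  →  {$r0:0, $r1:14, $r2:0, $r3:4, $r4:65535}  ⟨branch taken⟩
[3] addi  $r1, $r1, 12  →  {$r0:0, $r1:26, $r2:0, $r3:4, $r4:65535}
[9] slt  $r3, $r0, $r4  →  {$r0:0, $r1:26, $r2:0, $r3:1, $r4:65535}
[10] sub  $r4, $r3, $r2  →  {$r0:0, $r1:26, $r2:0, $r3:1, $r4:1}
[11] xor  $r3, $r3, $r3  →  {$r0:0, $r1:26, $r2:0, $r3:0, $r4:1}

26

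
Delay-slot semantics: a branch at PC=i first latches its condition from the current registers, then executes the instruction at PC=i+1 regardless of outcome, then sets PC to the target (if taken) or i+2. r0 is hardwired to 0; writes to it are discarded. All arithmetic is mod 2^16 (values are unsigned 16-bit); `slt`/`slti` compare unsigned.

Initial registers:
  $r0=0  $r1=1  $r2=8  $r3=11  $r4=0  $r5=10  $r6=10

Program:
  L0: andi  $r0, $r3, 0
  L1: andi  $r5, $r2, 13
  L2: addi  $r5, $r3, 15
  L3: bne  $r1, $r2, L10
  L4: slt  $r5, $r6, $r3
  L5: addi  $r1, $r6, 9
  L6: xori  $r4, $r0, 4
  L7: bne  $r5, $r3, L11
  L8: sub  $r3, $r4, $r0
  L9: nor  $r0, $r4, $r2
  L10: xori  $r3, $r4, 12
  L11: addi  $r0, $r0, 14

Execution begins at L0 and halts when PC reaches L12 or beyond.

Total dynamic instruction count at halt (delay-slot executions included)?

7

PC=0  andi  $r0, $r3, 0      | $r0=0 $r1=1 $r2=8 $r3=11 $r4=0 $r5=10 $r6=10
PC=1  andi  $r5, $r2, 13     | $r0=0 $r1=1 $r2=8 $r3=11 $r4=0 $r5=8 $r6=10
PC=2  addi  $r5, $r3, 15     | $r0=0 $r1=1 $r2=8 $r3=11 $r4=0 $r5=26 $r6=10
PC=3  bne  $r1, $r2, L10     | $r0=0 $r1=1 $r2=8 $r3=11 $r4=0 $r5=26 $r6=10  [TAKEN]
PC=4  slt  $r5, $r6, $r3     | $r0=0 $r1=1 $r2=8 $r3=11 $r4=0 $r5=1 $r6=10
PC=10 xori  $r3, $r4, 12     | $r0=0 $r1=1 $r2=8 $r3=12 $r4=0 $r5=1 $r6=10
PC=11 addi  $r0, $r0, 14     | $r0=0 $r1=1 $r2=8 $r3=12 $r4=0 $r5=1 $r6=10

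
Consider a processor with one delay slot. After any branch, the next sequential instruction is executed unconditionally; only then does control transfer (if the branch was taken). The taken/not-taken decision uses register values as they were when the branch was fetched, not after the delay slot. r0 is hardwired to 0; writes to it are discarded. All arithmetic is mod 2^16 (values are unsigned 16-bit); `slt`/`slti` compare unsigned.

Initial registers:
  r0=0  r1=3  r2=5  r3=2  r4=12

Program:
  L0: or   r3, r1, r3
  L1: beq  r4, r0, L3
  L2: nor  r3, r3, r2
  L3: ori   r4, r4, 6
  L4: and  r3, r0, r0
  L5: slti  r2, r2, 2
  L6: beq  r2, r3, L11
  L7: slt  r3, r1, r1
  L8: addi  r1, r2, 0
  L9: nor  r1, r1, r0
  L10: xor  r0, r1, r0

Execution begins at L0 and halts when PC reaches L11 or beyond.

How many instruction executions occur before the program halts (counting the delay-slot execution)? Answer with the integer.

#0 or   r3, r1, r3 ; 0/3/5/3/12
#1 beq  r4, r0, L3 ; 0/3/5/3/12 ; →fallthru
#2 nor  r3, r3, r2 ; 0/3/5/65528/12
#3 ori   r4, r4, 6 ; 0/3/5/65528/14
#4 and  r3, r0, r0 ; 0/3/5/0/14
#5 slti  r2, r2, 2 ; 0/3/0/0/14
#6 beq  r2, r3, L11 ; 0/3/0/0/14 ; →target
#7 slt  r3, r1, r1 ; 0/3/0/0/14

8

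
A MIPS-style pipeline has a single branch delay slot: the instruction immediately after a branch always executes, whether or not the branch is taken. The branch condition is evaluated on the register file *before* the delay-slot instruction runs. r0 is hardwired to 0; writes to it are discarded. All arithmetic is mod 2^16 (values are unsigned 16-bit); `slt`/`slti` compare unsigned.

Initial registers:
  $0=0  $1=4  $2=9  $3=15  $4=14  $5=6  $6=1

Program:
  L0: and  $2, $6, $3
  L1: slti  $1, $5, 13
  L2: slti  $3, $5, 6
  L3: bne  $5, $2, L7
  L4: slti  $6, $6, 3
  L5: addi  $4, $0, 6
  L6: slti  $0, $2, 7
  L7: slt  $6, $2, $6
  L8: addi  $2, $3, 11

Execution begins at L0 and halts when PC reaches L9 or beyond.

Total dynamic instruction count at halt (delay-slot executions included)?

7

PC=0  and  $2, $6, $3        | $0=0 $1=4 $2=1 $3=15 $4=14 $5=6 $6=1
PC=1  slti  $1, $5, 13       | $0=0 $1=1 $2=1 $3=15 $4=14 $5=6 $6=1
PC=2  slti  $3, $5, 6        | $0=0 $1=1 $2=1 $3=0 $4=14 $5=6 $6=1
PC=3  bne  $5, $2, L7        | $0=0 $1=1 $2=1 $3=0 $4=14 $5=6 $6=1  [TAKEN]
PC=4  slti  $6, $6, 3        | $0=0 $1=1 $2=1 $3=0 $4=14 $5=6 $6=1
PC=7  slt  $6, $2, $6        | $0=0 $1=1 $2=1 $3=0 $4=14 $5=6 $6=0
PC=8  addi  $2, $3, 11       | $0=0 $1=1 $2=11 $3=0 $4=14 $5=6 $6=0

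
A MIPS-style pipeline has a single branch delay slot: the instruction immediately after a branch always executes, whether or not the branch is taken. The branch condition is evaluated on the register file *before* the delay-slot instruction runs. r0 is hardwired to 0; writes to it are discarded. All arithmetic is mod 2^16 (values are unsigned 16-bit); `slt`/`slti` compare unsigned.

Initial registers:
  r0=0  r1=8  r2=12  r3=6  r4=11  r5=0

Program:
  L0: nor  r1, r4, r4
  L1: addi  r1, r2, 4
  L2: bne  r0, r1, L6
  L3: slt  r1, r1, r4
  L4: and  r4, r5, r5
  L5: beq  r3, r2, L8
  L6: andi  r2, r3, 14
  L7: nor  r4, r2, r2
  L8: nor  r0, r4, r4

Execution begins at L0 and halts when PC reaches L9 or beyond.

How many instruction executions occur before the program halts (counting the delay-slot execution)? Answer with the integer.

#0 nor  r1, r4, r4 ; 0/65524/12/6/11/0
#1 addi  r1, r2, 4 ; 0/16/12/6/11/0
#2 bne  r0, r1, L6 ; 0/16/12/6/11/0 ; →target
#3 slt  r1, r1, r4 ; 0/0/12/6/11/0
#6 andi  r2, r3, 14 ; 0/0/6/6/11/0
#7 nor  r4, r2, r2 ; 0/0/6/6/65529/0
#8 nor  r0, r4, r4 ; 0/0/6/6/65529/0

7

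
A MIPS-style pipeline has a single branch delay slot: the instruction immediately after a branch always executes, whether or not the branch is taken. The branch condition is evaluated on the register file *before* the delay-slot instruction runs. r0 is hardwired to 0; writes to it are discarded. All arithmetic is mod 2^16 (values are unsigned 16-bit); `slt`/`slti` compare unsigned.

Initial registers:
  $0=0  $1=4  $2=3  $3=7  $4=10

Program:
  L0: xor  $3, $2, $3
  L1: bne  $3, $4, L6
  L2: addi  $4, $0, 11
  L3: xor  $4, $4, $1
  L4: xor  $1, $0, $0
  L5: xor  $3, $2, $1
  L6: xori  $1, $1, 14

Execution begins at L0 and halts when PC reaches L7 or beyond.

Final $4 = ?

PC=0  xor  $3, $2, $3        | $0=0 $1=4 $2=3 $3=4 $4=10
PC=1  bne  $3, $4, L6        | $0=0 $1=4 $2=3 $3=4 $4=10  [TAKEN]
PC=2  addi  $4, $0, 11       | $0=0 $1=4 $2=3 $3=4 $4=11
PC=6  xori  $1, $1, 14       | $0=0 $1=10 $2=3 $3=4 $4=11

11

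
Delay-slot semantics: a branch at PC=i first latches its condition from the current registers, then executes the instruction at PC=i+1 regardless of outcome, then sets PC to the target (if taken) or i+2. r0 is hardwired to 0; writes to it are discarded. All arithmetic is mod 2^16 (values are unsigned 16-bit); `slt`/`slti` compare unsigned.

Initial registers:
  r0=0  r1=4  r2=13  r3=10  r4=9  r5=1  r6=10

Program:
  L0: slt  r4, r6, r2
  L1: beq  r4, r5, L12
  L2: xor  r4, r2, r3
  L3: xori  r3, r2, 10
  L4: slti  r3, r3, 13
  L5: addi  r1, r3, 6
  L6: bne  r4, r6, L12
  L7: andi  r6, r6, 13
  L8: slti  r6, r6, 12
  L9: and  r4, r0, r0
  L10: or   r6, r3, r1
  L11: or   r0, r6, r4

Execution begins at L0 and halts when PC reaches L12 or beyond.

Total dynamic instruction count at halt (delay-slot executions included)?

#0 slt  r4, r6, r2 ; 0/4/13/10/1/1/10
#1 beq  r4, r5, L12 ; 0/4/13/10/1/1/10 ; →target
#2 xor  r4, r2, r3 ; 0/4/13/10/7/1/10

3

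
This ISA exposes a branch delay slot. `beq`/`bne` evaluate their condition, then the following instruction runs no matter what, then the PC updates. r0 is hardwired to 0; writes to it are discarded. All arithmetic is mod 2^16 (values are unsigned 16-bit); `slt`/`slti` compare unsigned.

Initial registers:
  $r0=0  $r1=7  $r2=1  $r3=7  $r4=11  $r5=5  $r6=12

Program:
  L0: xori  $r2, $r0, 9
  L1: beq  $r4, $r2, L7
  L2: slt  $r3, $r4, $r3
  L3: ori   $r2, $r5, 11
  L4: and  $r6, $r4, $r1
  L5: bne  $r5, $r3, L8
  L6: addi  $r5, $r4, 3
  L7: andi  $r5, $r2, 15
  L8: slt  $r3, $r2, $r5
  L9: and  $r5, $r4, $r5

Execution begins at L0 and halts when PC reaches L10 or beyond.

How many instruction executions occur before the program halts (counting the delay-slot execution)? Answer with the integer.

[0] xori  $r2, $r0, 9  →  {$r0:0, $r1:7, $r2:9, $r3:7, $r4:11, $r5:5, $r6:12}
[1] beq  $r4, $r2, L7  →  {$r0:0, $r1:7, $r2:9, $r3:7, $r4:11, $r5:5, $r6:12}  ⟨branch fallthrough⟩
[2] slt  $r3, $r4, $r3  →  {$r0:0, $r1:7, $r2:9, $r3:0, $r4:11, $r5:5, $r6:12}
[3] ori   $r2, $r5, 11  →  {$r0:0, $r1:7, $r2:15, $r3:0, $r4:11, $r5:5, $r6:12}
[4] and  $r6, $r4, $r1  →  {$r0:0, $r1:7, $r2:15, $r3:0, $r4:11, $r5:5, $r6:3}
[5] bne  $r5, $r3, L8  →  {$r0:0, $r1:7, $r2:15, $r3:0, $r4:11, $r5:5, $r6:3}  ⟨branch taken⟩
[6] addi  $r5, $r4, 3  →  {$r0:0, $r1:7, $r2:15, $r3:0, $r4:11, $r5:14, $r6:3}
[8] slt  $r3, $r2, $r5  →  {$r0:0, $r1:7, $r2:15, $r3:0, $r4:11, $r5:14, $r6:3}
[9] and  $r5, $r4, $r5  →  {$r0:0, $r1:7, $r2:15, $r3:0, $r4:11, $r5:10, $r6:3}

9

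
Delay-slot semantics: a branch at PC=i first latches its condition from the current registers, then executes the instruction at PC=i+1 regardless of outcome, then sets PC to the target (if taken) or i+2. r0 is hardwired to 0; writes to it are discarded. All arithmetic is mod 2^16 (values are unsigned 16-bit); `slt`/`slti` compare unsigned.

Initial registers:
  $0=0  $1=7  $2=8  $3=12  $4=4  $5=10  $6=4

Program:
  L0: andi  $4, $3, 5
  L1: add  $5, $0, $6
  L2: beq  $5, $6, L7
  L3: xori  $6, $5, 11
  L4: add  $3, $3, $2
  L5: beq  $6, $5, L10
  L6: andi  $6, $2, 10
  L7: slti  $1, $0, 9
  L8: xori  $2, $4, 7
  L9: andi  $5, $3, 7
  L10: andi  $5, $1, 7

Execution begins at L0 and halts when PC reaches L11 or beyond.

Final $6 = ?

15

[0] andi  $4, $3, 5  →  {$0:0, $1:7, $2:8, $3:12, $4:4, $5:10, $6:4}
[1] add  $5, $0, $6  →  {$0:0, $1:7, $2:8, $3:12, $4:4, $5:4, $6:4}
[2] beq  $5, $6, L7  →  {$0:0, $1:7, $2:8, $3:12, $4:4, $5:4, $6:4}  ⟨branch taken⟩
[3] xori  $6, $5, 11  →  {$0:0, $1:7, $2:8, $3:12, $4:4, $5:4, $6:15}
[7] slti  $1, $0, 9  →  {$0:0, $1:1, $2:8, $3:12, $4:4, $5:4, $6:15}
[8] xori  $2, $4, 7  →  {$0:0, $1:1, $2:3, $3:12, $4:4, $5:4, $6:15}
[9] andi  $5, $3, 7  →  {$0:0, $1:1, $2:3, $3:12, $4:4, $5:4, $6:15}
[10] andi  $5, $1, 7  →  {$0:0, $1:1, $2:3, $3:12, $4:4, $5:1, $6:15}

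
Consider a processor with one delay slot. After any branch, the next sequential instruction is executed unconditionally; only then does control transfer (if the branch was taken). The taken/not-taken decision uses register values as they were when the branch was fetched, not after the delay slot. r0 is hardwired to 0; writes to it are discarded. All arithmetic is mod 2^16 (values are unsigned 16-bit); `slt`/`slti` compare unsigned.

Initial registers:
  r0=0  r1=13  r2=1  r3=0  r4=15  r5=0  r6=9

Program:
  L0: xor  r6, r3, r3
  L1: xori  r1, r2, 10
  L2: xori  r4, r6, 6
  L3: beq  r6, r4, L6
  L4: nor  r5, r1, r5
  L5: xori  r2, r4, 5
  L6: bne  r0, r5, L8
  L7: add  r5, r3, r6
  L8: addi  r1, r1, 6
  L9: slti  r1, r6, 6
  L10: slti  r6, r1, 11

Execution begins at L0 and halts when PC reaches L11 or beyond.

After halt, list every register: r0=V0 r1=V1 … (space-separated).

  step pc=0: xor  r6, r3, r3  regs=(0,13,1,0,15,0,0)
  step pc=1: xori  r1, r2, 10  regs=(0,11,1,0,15,0,0)
  step pc=2: xori  r4, r6, 6  regs=(0,11,1,0,6,0,0)
  step pc=3: beq  r6, r4, L6  cond=F  regs=(0,11,1,0,6,0,0)
  step pc=4: nor  r5, r1, r5  regs=(0,11,1,0,6,65524,0)
  step pc=5: xori  r2, r4, 5  regs=(0,11,3,0,6,65524,0)
  step pc=6: bne  r0, r5, L8  cond=T  regs=(0,11,3,0,6,65524,0)
  step pc=7: add  r5, r3, r6  regs=(0,11,3,0,6,0,0)
  step pc=8: addi  r1, r1, 6  regs=(0,17,3,0,6,0,0)
  step pc=9: slti  r1, r6, 6  regs=(0,1,3,0,6,0,0)
  step pc=10: slti  r6, r1, 11  regs=(0,1,3,0,6,0,1)

r0=0 r1=1 r2=3 r3=0 r4=6 r5=0 r6=1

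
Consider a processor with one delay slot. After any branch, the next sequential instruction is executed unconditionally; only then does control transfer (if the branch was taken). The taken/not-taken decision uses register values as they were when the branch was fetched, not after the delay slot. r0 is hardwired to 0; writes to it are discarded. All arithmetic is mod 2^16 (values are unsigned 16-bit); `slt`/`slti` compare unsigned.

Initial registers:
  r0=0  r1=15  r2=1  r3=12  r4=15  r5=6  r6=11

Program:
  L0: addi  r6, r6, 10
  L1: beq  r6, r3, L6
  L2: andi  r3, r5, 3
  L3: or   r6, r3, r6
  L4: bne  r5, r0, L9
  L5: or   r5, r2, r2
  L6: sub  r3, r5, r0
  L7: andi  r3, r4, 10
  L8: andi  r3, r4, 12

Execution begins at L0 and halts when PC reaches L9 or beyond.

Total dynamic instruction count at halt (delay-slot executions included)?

6

PC=0  addi  r6, r6, 10       | r0=0 r1=15 r2=1 r3=12 r4=15 r5=6 r6=21
PC=1  beq  r6, r3, L6        | r0=0 r1=15 r2=1 r3=12 r4=15 r5=6 r6=21  [not taken]
PC=2  andi  r3, r5, 3        | r0=0 r1=15 r2=1 r3=2 r4=15 r5=6 r6=21
PC=3  or   r6, r3, r6        | r0=0 r1=15 r2=1 r3=2 r4=15 r5=6 r6=23
PC=4  bne  r5, r0, L9        | r0=0 r1=15 r2=1 r3=2 r4=15 r5=6 r6=23  [TAKEN]
PC=5  or   r5, r2, r2        | r0=0 r1=15 r2=1 r3=2 r4=15 r5=1 r6=23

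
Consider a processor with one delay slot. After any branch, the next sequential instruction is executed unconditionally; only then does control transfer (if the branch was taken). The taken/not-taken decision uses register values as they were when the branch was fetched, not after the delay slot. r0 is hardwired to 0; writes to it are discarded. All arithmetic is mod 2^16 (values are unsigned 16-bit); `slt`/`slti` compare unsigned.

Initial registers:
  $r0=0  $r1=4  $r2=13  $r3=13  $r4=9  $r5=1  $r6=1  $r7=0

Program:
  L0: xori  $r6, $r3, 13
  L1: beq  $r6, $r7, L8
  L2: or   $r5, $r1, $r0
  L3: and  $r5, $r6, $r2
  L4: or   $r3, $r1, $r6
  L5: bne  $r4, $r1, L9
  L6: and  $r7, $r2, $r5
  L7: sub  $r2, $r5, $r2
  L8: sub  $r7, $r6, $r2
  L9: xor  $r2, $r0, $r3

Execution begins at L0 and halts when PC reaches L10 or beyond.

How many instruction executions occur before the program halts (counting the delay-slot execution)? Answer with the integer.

  step pc=0: xori  $r6, $r3, 13  regs=(0,4,13,13,9,1,0,0)
  step pc=1: beq  $r6, $r7, L8  cond=T  regs=(0,4,13,13,9,1,0,0)
  step pc=2: or   $r5, $r1, $r0  regs=(0,4,13,13,9,4,0,0)
  step pc=8: sub  $r7, $r6, $r2  regs=(0,4,13,13,9,4,0,65523)
  step pc=9: xor  $r2, $r0, $r3  regs=(0,4,13,13,9,4,0,65523)

5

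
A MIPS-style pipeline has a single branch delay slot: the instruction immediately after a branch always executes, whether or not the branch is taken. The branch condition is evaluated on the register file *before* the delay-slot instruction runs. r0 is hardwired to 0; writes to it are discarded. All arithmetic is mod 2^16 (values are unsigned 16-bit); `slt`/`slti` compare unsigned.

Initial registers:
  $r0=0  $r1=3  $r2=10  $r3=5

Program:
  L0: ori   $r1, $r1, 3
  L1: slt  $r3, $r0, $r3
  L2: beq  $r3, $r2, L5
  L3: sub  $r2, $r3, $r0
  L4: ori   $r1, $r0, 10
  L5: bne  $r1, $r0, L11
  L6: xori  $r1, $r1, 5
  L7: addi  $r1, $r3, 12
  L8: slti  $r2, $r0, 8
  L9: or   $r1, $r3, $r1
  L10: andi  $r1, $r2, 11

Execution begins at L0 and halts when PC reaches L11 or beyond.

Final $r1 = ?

15

PC=0  ori   $r1, $r1, 3      | $r0=0 $r1=3 $r2=10 $r3=5
PC=1  slt  $r3, $r0, $r3     | $r0=0 $r1=3 $r2=10 $r3=1
PC=2  beq  $r3, $r2, L5      | $r0=0 $r1=3 $r2=10 $r3=1  [not taken]
PC=3  sub  $r2, $r3, $r0     | $r0=0 $r1=3 $r2=1 $r3=1
PC=4  ori   $r1, $r0, 10     | $r0=0 $r1=10 $r2=1 $r3=1
PC=5  bne  $r1, $r0, L11     | $r0=0 $r1=10 $r2=1 $r3=1  [TAKEN]
PC=6  xori  $r1, $r1, 5      | $r0=0 $r1=15 $r2=1 $r3=1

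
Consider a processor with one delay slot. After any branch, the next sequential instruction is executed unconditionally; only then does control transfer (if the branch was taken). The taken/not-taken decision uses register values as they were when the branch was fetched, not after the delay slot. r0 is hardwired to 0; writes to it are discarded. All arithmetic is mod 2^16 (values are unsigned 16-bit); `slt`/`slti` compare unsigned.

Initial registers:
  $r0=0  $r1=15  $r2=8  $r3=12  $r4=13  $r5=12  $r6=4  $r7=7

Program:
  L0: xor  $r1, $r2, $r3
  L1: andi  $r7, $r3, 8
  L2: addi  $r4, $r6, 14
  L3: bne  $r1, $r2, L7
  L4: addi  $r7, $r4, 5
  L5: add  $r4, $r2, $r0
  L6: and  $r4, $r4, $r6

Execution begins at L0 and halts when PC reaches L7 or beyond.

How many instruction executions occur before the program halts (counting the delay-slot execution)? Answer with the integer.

5

[0] xor  $r1, $r2, $r3  →  {$r0:0, $r1:4, $r2:8, $r3:12, $r4:13, $r5:12, $r6:4, $r7:7}
[1] andi  $r7, $r3, 8  →  {$r0:0, $r1:4, $r2:8, $r3:12, $r4:13, $r5:12, $r6:4, $r7:8}
[2] addi  $r4, $r6, 14  →  {$r0:0, $r1:4, $r2:8, $r3:12, $r4:18, $r5:12, $r6:4, $r7:8}
[3] bne  $r1, $r2, L7  →  {$r0:0, $r1:4, $r2:8, $r3:12, $r4:18, $r5:12, $r6:4, $r7:8}  ⟨branch taken⟩
[4] addi  $r7, $r4, 5  →  {$r0:0, $r1:4, $r2:8, $r3:12, $r4:18, $r5:12, $r6:4, $r7:23}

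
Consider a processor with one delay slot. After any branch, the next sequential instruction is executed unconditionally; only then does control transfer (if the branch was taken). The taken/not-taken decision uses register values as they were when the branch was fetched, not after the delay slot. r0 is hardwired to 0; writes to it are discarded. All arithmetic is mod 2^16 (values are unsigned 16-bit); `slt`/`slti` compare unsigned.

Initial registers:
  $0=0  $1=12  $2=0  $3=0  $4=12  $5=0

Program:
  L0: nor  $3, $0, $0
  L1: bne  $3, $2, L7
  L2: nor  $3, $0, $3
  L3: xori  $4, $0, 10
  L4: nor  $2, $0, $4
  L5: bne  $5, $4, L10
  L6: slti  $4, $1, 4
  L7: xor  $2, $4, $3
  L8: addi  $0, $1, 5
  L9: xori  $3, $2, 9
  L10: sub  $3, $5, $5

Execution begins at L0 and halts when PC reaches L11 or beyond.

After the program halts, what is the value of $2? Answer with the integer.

PC=0  nor  $3, $0, $0        | $0=0 $1=12 $2=0 $3=65535 $4=12 $5=0
PC=1  bne  $3, $2, L7        | $0=0 $1=12 $2=0 $3=65535 $4=12 $5=0  [TAKEN]
PC=2  nor  $3, $0, $3        | $0=0 $1=12 $2=0 $3=0 $4=12 $5=0
PC=7  xor  $2, $4, $3        | $0=0 $1=12 $2=12 $3=0 $4=12 $5=0
PC=8  addi  $0, $1, 5        | $0=0 $1=12 $2=12 $3=0 $4=12 $5=0
PC=9  xori  $3, $2, 9        | $0=0 $1=12 $2=12 $3=5 $4=12 $5=0
PC=10 sub  $3, $5, $5        | $0=0 $1=12 $2=12 $3=0 $4=12 $5=0

12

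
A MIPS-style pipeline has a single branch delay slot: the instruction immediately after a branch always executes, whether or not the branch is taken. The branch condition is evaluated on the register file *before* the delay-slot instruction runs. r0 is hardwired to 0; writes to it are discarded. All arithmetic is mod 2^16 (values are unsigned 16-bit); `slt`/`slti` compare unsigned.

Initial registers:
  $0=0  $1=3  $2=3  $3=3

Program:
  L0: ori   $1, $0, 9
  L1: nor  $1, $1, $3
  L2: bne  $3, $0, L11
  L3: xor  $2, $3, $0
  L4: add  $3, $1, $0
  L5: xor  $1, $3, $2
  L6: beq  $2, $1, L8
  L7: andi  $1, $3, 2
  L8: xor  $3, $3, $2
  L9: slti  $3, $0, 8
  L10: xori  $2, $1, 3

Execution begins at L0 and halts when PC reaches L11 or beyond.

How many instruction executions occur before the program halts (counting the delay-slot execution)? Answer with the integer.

4

  step pc=0: ori   $1, $0, 9  regs=(0,9,3,3)
  step pc=1: nor  $1, $1, $3  regs=(0,65524,3,3)
  step pc=2: bne  $3, $0, L11  cond=T  regs=(0,65524,3,3)
  step pc=3: xor  $2, $3, $0  regs=(0,65524,3,3)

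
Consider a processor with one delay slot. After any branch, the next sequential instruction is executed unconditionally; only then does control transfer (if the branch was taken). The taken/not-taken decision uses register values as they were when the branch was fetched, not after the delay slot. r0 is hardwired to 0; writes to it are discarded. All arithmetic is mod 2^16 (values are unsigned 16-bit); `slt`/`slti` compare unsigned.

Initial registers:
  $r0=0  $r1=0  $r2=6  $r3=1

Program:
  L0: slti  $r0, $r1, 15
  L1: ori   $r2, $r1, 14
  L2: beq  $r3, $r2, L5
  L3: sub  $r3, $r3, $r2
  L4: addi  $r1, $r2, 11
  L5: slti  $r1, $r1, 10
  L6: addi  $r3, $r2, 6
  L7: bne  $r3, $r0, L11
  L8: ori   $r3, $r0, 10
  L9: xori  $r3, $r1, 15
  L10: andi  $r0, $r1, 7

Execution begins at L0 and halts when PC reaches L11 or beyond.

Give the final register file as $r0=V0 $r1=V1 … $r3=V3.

[0] slti  $r0, $r1, 15  →  {$r0:0, $r1:0, $r2:6, $r3:1}
[1] ori   $r2, $r1, 14  →  {$r0:0, $r1:0, $r2:14, $r3:1}
[2] beq  $r3, $r2, L5  →  {$r0:0, $r1:0, $r2:14, $r3:1}  ⟨branch fallthrough⟩
[3] sub  $r3, $r3, $r2  →  {$r0:0, $r1:0, $r2:14, $r3:65523}
[4] addi  $r1, $r2, 11  →  {$r0:0, $r1:25, $r2:14, $r3:65523}
[5] slti  $r1, $r1, 10  →  {$r0:0, $r1:0, $r2:14, $r3:65523}
[6] addi  $r3, $r2, 6  →  {$r0:0, $r1:0, $r2:14, $r3:20}
[7] bne  $r3, $r0, L11  →  {$r0:0, $r1:0, $r2:14, $r3:20}  ⟨branch taken⟩
[8] ori   $r3, $r0, 10  →  {$r0:0, $r1:0, $r2:14, $r3:10}

$r0=0 $r1=0 $r2=14 $r3=10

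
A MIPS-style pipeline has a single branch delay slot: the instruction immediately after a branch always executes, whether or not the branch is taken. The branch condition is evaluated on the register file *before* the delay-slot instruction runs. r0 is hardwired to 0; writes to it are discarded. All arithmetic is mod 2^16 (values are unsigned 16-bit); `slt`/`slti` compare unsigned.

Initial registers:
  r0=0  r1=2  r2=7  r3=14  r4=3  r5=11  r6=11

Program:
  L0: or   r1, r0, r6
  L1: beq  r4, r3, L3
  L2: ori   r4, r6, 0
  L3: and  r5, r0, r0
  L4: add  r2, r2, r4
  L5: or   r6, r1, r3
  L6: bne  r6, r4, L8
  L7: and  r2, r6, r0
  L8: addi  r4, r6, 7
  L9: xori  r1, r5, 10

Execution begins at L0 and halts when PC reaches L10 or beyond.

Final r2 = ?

PC=0  or   r1, r0, r6        | r0=0 r1=11 r2=7 r3=14 r4=3 r5=11 r6=11
PC=1  beq  r4, r3, L3        | r0=0 r1=11 r2=7 r3=14 r4=3 r5=11 r6=11  [not taken]
PC=2  ori   r4, r6, 0        | r0=0 r1=11 r2=7 r3=14 r4=11 r5=11 r6=11
PC=3  and  r5, r0, r0        | r0=0 r1=11 r2=7 r3=14 r4=11 r5=0 r6=11
PC=4  add  r2, r2, r4        | r0=0 r1=11 r2=18 r3=14 r4=11 r5=0 r6=11
PC=5  or   r6, r1, r3        | r0=0 r1=11 r2=18 r3=14 r4=11 r5=0 r6=15
PC=6  bne  r6, r4, L8        | r0=0 r1=11 r2=18 r3=14 r4=11 r5=0 r6=15  [TAKEN]
PC=7  and  r2, r6, r0        | r0=0 r1=11 r2=0 r3=14 r4=11 r5=0 r6=15
PC=8  addi  r4, r6, 7        | r0=0 r1=11 r2=0 r3=14 r4=22 r5=0 r6=15
PC=9  xori  r1, r5, 10       | r0=0 r1=10 r2=0 r3=14 r4=22 r5=0 r6=15

0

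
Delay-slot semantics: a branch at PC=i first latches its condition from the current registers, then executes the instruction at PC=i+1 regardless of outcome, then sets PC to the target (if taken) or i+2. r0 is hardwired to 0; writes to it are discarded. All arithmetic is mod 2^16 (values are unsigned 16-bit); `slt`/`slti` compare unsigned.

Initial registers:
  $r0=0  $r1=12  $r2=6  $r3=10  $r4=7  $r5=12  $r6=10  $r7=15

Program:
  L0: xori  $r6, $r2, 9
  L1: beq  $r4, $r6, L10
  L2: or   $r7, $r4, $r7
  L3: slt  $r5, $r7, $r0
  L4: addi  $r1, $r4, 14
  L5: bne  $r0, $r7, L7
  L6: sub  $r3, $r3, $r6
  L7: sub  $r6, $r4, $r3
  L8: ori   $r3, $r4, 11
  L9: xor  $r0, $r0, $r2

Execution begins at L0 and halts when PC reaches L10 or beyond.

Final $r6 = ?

#0 xori  $r6, $r2, 9 ; 0/12/6/10/7/12/15/15
#1 beq  $r4, $r6, L10 ; 0/12/6/10/7/12/15/15 ; →fallthru
#2 or   $r7, $r4, $r7 ; 0/12/6/10/7/12/15/15
#3 slt  $r5, $r7, $r0 ; 0/12/6/10/7/0/15/15
#4 addi  $r1, $r4, 14 ; 0/21/6/10/7/0/15/15
#5 bne  $r0, $r7, L7 ; 0/21/6/10/7/0/15/15 ; →target
#6 sub  $r3, $r3, $r6 ; 0/21/6/65531/7/0/15/15
#7 sub  $r6, $r4, $r3 ; 0/21/6/65531/7/0/12/15
#8 ori   $r3, $r4, 11 ; 0/21/6/15/7/0/12/15
#9 xor  $r0, $r0, $r2 ; 0/21/6/15/7/0/12/15

12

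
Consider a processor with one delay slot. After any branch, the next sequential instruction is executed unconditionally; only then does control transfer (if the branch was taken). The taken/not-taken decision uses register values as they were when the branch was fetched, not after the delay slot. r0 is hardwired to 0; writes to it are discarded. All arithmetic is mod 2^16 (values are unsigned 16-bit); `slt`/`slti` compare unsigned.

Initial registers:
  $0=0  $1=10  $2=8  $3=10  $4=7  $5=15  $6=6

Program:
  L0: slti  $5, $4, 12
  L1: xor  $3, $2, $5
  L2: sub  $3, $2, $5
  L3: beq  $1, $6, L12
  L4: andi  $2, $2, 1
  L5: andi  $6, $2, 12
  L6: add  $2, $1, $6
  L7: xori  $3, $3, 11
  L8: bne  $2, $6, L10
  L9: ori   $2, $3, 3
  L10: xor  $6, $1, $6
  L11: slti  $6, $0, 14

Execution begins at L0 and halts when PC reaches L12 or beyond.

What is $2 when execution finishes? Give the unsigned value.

15

  step pc=0: slti  $5, $4, 12  regs=(0,10,8,10,7,1,6)
  step pc=1: xor  $3, $2, $5  regs=(0,10,8,9,7,1,6)
  step pc=2: sub  $3, $2, $5  regs=(0,10,8,7,7,1,6)
  step pc=3: beq  $1, $6, L12  cond=F  regs=(0,10,8,7,7,1,6)
  step pc=4: andi  $2, $2, 1  regs=(0,10,0,7,7,1,6)
  step pc=5: andi  $6, $2, 12  regs=(0,10,0,7,7,1,0)
  step pc=6: add  $2, $1, $6  regs=(0,10,10,7,7,1,0)
  step pc=7: xori  $3, $3, 11  regs=(0,10,10,12,7,1,0)
  step pc=8: bne  $2, $6, L10  cond=T  regs=(0,10,10,12,7,1,0)
  step pc=9: ori   $2, $3, 3  regs=(0,10,15,12,7,1,0)
  step pc=10: xor  $6, $1, $6  regs=(0,10,15,12,7,1,10)
  step pc=11: slti  $6, $0, 14  regs=(0,10,15,12,7,1,1)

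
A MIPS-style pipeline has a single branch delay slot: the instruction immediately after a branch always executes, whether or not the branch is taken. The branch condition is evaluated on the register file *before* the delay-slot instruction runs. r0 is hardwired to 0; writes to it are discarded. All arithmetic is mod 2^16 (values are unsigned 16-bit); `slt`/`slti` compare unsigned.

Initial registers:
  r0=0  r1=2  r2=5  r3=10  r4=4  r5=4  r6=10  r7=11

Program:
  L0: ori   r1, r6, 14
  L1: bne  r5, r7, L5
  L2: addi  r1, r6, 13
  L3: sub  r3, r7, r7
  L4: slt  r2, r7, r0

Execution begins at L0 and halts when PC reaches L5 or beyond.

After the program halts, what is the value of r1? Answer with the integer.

23

  step pc=0: ori   r1, r6, 14  regs=(0,14,5,10,4,4,10,11)
  step pc=1: bne  r5, r7, L5  cond=T  regs=(0,14,5,10,4,4,10,11)
  step pc=2: addi  r1, r6, 13  regs=(0,23,5,10,4,4,10,11)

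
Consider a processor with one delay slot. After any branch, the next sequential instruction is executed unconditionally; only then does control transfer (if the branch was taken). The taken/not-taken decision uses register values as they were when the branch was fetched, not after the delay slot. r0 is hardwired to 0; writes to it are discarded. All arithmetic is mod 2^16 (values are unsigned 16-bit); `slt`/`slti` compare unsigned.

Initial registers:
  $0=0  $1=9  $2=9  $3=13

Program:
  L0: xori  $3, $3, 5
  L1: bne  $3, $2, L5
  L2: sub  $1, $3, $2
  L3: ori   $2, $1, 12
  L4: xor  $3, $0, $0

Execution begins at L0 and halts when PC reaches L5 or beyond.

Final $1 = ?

PC=0  xori  $3, $3, 5        | $0=0 $1=9 $2=9 $3=8
PC=1  bne  $3, $2, L5        | $0=0 $1=9 $2=9 $3=8  [TAKEN]
PC=2  sub  $1, $3, $2        | $0=0 $1=65535 $2=9 $3=8

65535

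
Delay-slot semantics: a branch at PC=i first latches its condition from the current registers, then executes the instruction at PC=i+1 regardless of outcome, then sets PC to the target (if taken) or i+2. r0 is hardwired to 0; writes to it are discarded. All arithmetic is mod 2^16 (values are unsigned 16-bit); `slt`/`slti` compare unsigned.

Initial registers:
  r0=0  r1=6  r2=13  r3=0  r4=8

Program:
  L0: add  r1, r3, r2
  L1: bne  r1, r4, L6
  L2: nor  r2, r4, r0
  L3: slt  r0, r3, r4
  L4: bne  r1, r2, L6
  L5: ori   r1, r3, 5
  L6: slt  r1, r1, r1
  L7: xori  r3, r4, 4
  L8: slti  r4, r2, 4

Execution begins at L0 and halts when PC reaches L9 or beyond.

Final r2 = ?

#0 add  r1, r3, r2 ; 0/13/13/0/8
#1 bne  r1, r4, L6 ; 0/13/13/0/8 ; →target
#2 nor  r2, r4, r0 ; 0/13/65527/0/8
#6 slt  r1, r1, r1 ; 0/0/65527/0/8
#7 xori  r3, r4, 4 ; 0/0/65527/12/8
#8 slti  r4, r2, 4 ; 0/0/65527/12/0

65527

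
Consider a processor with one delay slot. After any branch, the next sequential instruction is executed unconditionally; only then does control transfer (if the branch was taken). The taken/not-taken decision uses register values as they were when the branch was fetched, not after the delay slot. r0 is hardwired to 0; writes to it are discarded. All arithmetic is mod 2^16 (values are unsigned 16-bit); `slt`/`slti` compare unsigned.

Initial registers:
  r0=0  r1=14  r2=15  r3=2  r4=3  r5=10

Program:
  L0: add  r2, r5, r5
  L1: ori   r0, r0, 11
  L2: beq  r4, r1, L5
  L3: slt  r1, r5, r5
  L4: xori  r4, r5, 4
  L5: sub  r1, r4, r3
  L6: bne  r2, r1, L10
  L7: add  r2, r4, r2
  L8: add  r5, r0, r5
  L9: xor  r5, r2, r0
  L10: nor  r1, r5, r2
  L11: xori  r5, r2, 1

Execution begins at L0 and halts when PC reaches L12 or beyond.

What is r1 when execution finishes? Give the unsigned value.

65493

[0] add  r2, r5, r5  →  {r0:0, r1:14, r2:20, r3:2, r4:3, r5:10}
[1] ori   r0, r0, 11  →  {r0:0, r1:14, r2:20, r3:2, r4:3, r5:10}
[2] beq  r4, r1, L5  →  {r0:0, r1:14, r2:20, r3:2, r4:3, r5:10}  ⟨branch fallthrough⟩
[3] slt  r1, r5, r5  →  {r0:0, r1:0, r2:20, r3:2, r4:3, r5:10}
[4] xori  r4, r5, 4  →  {r0:0, r1:0, r2:20, r3:2, r4:14, r5:10}
[5] sub  r1, r4, r3  →  {r0:0, r1:12, r2:20, r3:2, r4:14, r5:10}
[6] bne  r2, r1, L10  →  {r0:0, r1:12, r2:20, r3:2, r4:14, r5:10}  ⟨branch taken⟩
[7] add  r2, r4, r2  →  {r0:0, r1:12, r2:34, r3:2, r4:14, r5:10}
[10] nor  r1, r5, r2  →  {r0:0, r1:65493, r2:34, r3:2, r4:14, r5:10}
[11] xori  r5, r2, 1  →  {r0:0, r1:65493, r2:34, r3:2, r4:14, r5:35}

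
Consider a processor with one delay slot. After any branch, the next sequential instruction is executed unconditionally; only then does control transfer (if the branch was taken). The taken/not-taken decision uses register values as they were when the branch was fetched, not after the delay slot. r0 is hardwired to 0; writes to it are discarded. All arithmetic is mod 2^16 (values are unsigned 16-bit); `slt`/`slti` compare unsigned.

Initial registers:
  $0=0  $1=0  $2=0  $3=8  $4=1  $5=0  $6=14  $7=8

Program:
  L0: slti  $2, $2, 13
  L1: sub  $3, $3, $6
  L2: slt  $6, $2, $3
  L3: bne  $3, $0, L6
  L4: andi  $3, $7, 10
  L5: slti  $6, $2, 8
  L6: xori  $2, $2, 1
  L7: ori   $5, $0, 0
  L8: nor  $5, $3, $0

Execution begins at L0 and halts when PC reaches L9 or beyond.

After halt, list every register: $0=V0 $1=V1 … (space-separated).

$0=0 $1=0 $2=0 $3=8 $4=1 $5=65527 $6=1 $7=8

#0 slti  $2, $2, 13 ; 0/0/1/8/1/0/14/8
#1 sub  $3, $3, $6 ; 0/0/1/65530/1/0/14/8
#2 slt  $6, $2, $3 ; 0/0/1/65530/1/0/1/8
#3 bne  $3, $0, L6 ; 0/0/1/65530/1/0/1/8 ; →target
#4 andi  $3, $7, 10 ; 0/0/1/8/1/0/1/8
#6 xori  $2, $2, 1 ; 0/0/0/8/1/0/1/8
#7 ori   $5, $0, 0 ; 0/0/0/8/1/0/1/8
#8 nor  $5, $3, $0 ; 0/0/0/8/1/65527/1/8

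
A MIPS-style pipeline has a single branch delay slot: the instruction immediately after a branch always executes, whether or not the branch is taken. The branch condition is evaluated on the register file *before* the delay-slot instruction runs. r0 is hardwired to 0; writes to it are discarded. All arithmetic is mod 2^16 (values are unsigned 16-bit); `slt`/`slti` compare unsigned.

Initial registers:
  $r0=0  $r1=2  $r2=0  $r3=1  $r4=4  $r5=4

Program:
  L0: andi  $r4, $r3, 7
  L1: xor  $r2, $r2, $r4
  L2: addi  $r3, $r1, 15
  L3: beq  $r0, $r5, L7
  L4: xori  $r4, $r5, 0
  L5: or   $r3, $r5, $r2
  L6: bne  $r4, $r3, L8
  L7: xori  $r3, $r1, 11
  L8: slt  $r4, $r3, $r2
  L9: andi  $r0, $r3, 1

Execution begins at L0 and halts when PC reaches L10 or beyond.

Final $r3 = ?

9

[0] andi  $r4, $r3, 7  →  {$r0:0, $r1:2, $r2:0, $r3:1, $r4:1, $r5:4}
[1] xor  $r2, $r2, $r4  →  {$r0:0, $r1:2, $r2:1, $r3:1, $r4:1, $r5:4}
[2] addi  $r3, $r1, 15  →  {$r0:0, $r1:2, $r2:1, $r3:17, $r4:1, $r5:4}
[3] beq  $r0, $r5, L7  →  {$r0:0, $r1:2, $r2:1, $r3:17, $r4:1, $r5:4}  ⟨branch fallthrough⟩
[4] xori  $r4, $r5, 0  →  {$r0:0, $r1:2, $r2:1, $r3:17, $r4:4, $r5:4}
[5] or   $r3, $r5, $r2  →  {$r0:0, $r1:2, $r2:1, $r3:5, $r4:4, $r5:4}
[6] bne  $r4, $r3, L8  →  {$r0:0, $r1:2, $r2:1, $r3:5, $r4:4, $r5:4}  ⟨branch taken⟩
[7] xori  $r3, $r1, 11  →  {$r0:0, $r1:2, $r2:1, $r3:9, $r4:4, $r5:4}
[8] slt  $r4, $r3, $r2  →  {$r0:0, $r1:2, $r2:1, $r3:9, $r4:0, $r5:4}
[9] andi  $r0, $r3, 1  →  {$r0:0, $r1:2, $r2:1, $r3:9, $r4:0, $r5:4}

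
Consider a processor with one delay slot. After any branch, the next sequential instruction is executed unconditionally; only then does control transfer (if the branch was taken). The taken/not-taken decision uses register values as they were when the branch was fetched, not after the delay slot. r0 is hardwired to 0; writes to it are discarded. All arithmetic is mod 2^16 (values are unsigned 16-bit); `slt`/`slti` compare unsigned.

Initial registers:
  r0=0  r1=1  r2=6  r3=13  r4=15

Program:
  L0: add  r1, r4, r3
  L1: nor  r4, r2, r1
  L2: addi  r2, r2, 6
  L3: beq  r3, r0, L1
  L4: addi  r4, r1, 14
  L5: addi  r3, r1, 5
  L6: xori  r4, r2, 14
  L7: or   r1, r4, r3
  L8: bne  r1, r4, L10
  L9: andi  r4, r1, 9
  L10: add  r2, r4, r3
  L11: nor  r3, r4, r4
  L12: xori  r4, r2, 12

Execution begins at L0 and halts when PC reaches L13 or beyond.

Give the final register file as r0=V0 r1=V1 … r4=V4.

r0=0 r1=35 r2=34 r3=65534 r4=46

#0 add  r1, r4, r3 ; 0/28/6/13/15
#1 nor  r4, r2, r1 ; 0/28/6/13/65505
#2 addi  r2, r2, 6 ; 0/28/12/13/65505
#3 beq  r3, r0, L1 ; 0/28/12/13/65505 ; →fallthru
#4 addi  r4, r1, 14 ; 0/28/12/13/42
#5 addi  r3, r1, 5 ; 0/28/12/33/42
#6 xori  r4, r2, 14 ; 0/28/12/33/2
#7 or   r1, r4, r3 ; 0/35/12/33/2
#8 bne  r1, r4, L10 ; 0/35/12/33/2 ; →target
#9 andi  r4, r1, 9 ; 0/35/12/33/1
#10 add  r2, r4, r3 ; 0/35/34/33/1
#11 nor  r3, r4, r4 ; 0/35/34/65534/1
#12 xori  r4, r2, 12 ; 0/35/34/65534/46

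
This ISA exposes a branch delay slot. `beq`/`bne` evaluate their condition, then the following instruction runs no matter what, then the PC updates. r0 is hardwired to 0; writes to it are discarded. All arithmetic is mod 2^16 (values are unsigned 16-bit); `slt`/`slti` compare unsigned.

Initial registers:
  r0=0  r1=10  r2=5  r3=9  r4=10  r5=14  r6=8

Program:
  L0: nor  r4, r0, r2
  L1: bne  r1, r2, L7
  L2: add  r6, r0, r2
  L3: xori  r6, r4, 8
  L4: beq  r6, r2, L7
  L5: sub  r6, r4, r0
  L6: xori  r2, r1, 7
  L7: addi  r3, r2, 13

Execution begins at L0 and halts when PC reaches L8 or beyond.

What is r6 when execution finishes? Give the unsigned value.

[0] nor  r4, r0, r2  →  {r0:0, r1:10, r2:5, r3:9, r4:65530, r5:14, r6:8}
[1] bne  r1, r2, L7  →  {r0:0, r1:10, r2:5, r3:9, r4:65530, r5:14, r6:8}  ⟨branch taken⟩
[2] add  r6, r0, r2  →  {r0:0, r1:10, r2:5, r3:9, r4:65530, r5:14, r6:5}
[7] addi  r3, r2, 13  →  {r0:0, r1:10, r2:5, r3:18, r4:65530, r5:14, r6:5}

5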